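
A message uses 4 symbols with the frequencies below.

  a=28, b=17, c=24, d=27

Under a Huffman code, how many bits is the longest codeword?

2

Merge the two lowest-weight nodes at each step:
b(17) + c(24) → 41
d(27) + a(28) → 55
41 + 55 → 96
The first pair merged (b, c) ends up deepest, at depth 2.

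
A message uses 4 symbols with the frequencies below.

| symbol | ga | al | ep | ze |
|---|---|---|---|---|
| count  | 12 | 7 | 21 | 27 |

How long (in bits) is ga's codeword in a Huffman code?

3

Build the tree from the bottom:
merge al(7) and ga(12): 19
merge 19 and ep(21): 40
merge ze(27) and 40: 67
ga's leaf is at depth 3, giving a 3-bit codeword.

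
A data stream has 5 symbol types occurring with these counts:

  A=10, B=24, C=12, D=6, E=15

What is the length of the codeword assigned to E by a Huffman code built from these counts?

2

Huffman merges, smallest pair first:
D(6) + A(10) → 16
C(12) + E(15) → 27
16 + B(24) → 40
27 + 40 → 67
E sits 2 levels below the root, so its codeword is 2 bits.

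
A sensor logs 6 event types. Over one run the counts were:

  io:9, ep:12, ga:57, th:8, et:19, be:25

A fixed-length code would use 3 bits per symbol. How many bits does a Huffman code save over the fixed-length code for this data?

Fixed-length: 3 bits × 130 symbols = 390 bits.
Huffman merges:
th(8) + io(9) → 17
ep(12) + 17 → 29
et(19) + be(25) → 44
29 + 44 → 73
ga(57) + 73 → 130
Huffman total = 17 + 29 + 44 + 73 + 130 = 293 bits.
Saving = 390 − 293 = 97 bits.

97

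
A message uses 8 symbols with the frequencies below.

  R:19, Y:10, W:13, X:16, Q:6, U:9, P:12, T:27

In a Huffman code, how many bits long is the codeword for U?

Repeatedly merge the two smallest:
Q(6) + U(9) → 15
Y(10) + P(12) → 22
W(13) + 15 → 28
X(16) + R(19) → 35
22 + T(27) → 49
28 + 35 → 63
49 + 63 → 112
U sits 4 levels below the root, so its codeword is 4 bits.

4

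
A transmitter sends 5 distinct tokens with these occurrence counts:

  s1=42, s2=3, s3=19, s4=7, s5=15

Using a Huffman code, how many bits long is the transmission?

165

Merge the two smallest weights repeatedly:
s2(3) + s4(7) → 10
10 + s5(15) → 25
s3(19) + 25 → 44
s1(42) + 44 → 86
The encoded length is the sum of every internal node's weight: 10 + 25 + 44 + 86 = 165 bits.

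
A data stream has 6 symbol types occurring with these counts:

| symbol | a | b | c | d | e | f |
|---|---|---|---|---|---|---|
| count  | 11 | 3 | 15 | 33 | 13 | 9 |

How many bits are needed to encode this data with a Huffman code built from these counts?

198

Merge the two smallest weights repeatedly:
combine b(3), f(9) → 12
combine a(11), 12 → 23
combine e(13), c(15) → 28
combine 23, 28 → 51
combine d(33), 51 → 84
Each symbol's bit-cost is frequency × depth; summing gives 198 bits (equivalently 12 + 23 + 28 + 51 + 84).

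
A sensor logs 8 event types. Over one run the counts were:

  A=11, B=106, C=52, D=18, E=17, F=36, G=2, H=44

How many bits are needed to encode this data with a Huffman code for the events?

737

Greedily combine the two least-frequent nodes:
merge G(2) and A(11): 13
merge 13 and E(17): 30
merge D(18) and 30: 48
merge F(36) and H(44): 80
merge 48 and C(52): 100
merge 80 and 100: 180
merge B(106) and 180: 286
Each symbol's bit-cost is frequency × depth; summing gives 737 bits (equivalently 13 + 30 + 48 + 80 + 100 + 180 + 286).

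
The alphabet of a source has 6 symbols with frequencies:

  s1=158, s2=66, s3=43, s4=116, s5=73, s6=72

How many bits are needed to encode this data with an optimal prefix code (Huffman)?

1310

Merge the two smallest weights repeatedly:
s3(43) + s2(66) → 109
s6(72) + s5(73) → 145
109 + s4(116) → 225
145 + s1(158) → 303
225 + 303 → 528
The encoded length is the sum of every internal node's weight: 109 + 145 + 225 + 303 + 528 = 1310 bits.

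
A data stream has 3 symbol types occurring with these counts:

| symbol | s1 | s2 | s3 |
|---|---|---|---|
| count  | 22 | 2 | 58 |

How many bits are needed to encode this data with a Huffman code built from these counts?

Greedily combine the two least-frequent nodes:
combine s2(2), s1(22) → 24
combine 24, s3(58) → 82
Each symbol's bit-cost is frequency × depth; summing gives 106 bits (equivalently 24 + 82).

106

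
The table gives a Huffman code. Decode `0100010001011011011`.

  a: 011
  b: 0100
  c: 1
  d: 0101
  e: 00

bbdcaa

Read left to right; each codeword is recognised as soon as it completes (prefix code):
  0100→b | 0100→b | 0101→d | 1→c | 011→a | 011→a
Decoded message: bbdcaa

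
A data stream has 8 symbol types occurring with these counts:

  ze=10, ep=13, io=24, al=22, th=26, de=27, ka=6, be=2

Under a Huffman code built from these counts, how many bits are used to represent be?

5

Build the tree from the bottom:
combine be(2), ka(6) → 8
combine 8, ze(10) → 18
combine ep(13), 18 → 31
combine al(22), io(24) → 46
combine th(26), de(27) → 53
combine 31, 46 → 77
combine 53, 77 → 130
The subtree containing be is merged 5 times, so code length = 5.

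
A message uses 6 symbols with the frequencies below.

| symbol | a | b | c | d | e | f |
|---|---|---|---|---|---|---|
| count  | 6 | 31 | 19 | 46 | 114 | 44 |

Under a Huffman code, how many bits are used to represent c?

4

Repeatedly merge the two smallest:
merge a(6) and c(19): 25
merge 25 and b(31): 56
merge f(44) and d(46): 90
merge 56 and 90: 146
merge e(114) and 146: 260
The subtree containing c is merged 4 times, so code length = 4.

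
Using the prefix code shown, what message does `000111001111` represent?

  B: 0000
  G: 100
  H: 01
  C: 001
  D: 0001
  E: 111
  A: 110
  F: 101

DAHE

Read left to right; each codeword is recognised as soon as it completes (prefix code):
  0001→D | 110→A | 01→H | 111→E
Decoded message: DAHE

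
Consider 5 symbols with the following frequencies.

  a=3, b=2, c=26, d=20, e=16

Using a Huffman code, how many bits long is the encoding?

134

Build the Huffman tree bottom-up:
b(2) + a(3) → 5
5 + e(16) → 21
d(20) + 21 → 41
c(26) + 41 → 67
Each symbol's bit-cost is frequency × depth; summing gives 134 bits (equivalently 5 + 21 + 41 + 67).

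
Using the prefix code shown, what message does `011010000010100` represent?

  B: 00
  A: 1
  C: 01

CACBBCCB

Read left to right; each codeword is recognised as soon as it completes (prefix code):
  01→C | 1→A | 01→C | 00→B | 00→B | 01→C | 01→C | 00→B
Decoded message: CACBBCCB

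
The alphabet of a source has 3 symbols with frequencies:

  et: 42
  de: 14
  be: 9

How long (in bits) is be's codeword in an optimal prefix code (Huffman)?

2

Build the tree from the bottom:
be(9) + de(14) → 23
23 + et(42) → 65
be sits 2 levels below the root, so its codeword is 2 bits.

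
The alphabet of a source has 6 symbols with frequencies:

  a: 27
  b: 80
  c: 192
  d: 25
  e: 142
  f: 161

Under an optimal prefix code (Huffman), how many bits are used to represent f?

Build the tree from the bottom:
d(25) + a(27) → 52
52 + b(80) → 132
132 + e(142) → 274
f(161) + c(192) → 353
274 + 353 → 627
f sits 2 levels below the root, so its codeword is 2 bits.

2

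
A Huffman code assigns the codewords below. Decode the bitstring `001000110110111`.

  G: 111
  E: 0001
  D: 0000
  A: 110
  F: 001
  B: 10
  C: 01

Read left to right; each codeword is recognised as soon as it completes (prefix code):
  001→F | 0001→E | 10→B | 110→A | 111→G
Decoded message: FEBAG

FEBAG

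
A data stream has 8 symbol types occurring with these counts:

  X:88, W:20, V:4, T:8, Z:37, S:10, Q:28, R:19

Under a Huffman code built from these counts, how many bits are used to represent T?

Build the tree from the bottom:
V(4) + T(8) → 12
S(10) + 12 → 22
R(19) + W(20) → 39
22 + Q(28) → 50
Z(37) + 39 → 76
50 + 76 → 126
X(88) + 126 → 214
T's leaf is at depth 5, giving a 5-bit codeword.

5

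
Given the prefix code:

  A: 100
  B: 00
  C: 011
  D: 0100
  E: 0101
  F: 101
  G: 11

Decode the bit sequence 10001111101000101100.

Read left to right; each codeword is recognised as soon as it completes (prefix code):
  100→A | 011→C | 11→G | 101→F | 00→B | 0101→E | 100→A
Decoded message: ACGFBEA

ACGFBEA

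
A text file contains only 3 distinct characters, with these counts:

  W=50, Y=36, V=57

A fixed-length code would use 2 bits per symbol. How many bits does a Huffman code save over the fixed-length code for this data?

Fixed-length: 2 bits × 143 symbols = 286 bits.
Huffman merges:
merge Y(36) and W(50): 86
merge V(57) and 86: 143
Huffman total = 86 + 143 = 229 bits.
Saving = 286 − 229 = 57 bits.

57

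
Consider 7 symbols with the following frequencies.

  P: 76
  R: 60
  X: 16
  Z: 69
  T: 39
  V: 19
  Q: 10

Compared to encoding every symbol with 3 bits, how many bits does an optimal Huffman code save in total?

Fixed-length: 3 bits × 289 symbols = 867 bits.
Huffman merges:
Q(10) + X(16) → 26
V(19) + 26 → 45
T(39) + 45 → 84
R(60) + Z(69) → 129
P(76) + 84 → 160
129 + 160 → 289
Huffman total = 26 + 45 + 84 + 129 + 160 + 289 = 733 bits.
Saving = 867 − 733 = 134 bits.

134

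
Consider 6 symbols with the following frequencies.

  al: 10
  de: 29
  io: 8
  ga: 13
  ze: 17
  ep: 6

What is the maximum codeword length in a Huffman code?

3

Merge the two lowest-weight nodes at each step:
merge ep(6) and io(8): 14
merge al(10) and ga(13): 23
merge 14 and ze(17): 31
merge 23 and de(29): 52
merge 31 and 52: 83
The rarest symbols sit at the bottom; the longest codeword is 3 bits.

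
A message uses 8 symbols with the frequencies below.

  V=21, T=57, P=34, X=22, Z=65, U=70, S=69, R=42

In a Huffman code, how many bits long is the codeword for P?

Build the tree from the bottom:
combine V(21), X(22) → 43
combine P(34), R(42) → 76
combine 43, T(57) → 100
combine Z(65), S(69) → 134
combine U(70), 76 → 146
combine 100, 134 → 234
combine 146, 234 → 380
The subtree containing P is merged 3 times, so code length = 3.

3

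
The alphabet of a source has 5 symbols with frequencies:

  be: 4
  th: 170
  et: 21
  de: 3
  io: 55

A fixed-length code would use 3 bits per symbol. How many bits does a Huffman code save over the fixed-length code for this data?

Fixed-length: 3 bits × 253 symbols = 759 bits.
Huffman merges:
combine de(3), be(4) → 7
combine 7, et(21) → 28
combine 28, io(55) → 83
combine 83, th(170) → 253
Huffman total = 7 + 28 + 83 + 253 = 371 bits.
Saving = 759 − 371 = 388 bits.

388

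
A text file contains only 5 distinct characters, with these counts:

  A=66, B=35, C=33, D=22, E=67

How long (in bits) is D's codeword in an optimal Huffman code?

3

Build the tree from the bottom:
D(22) + C(33) → 55
B(35) + 55 → 90
A(66) + E(67) → 133
90 + 133 → 223
The subtree containing D is merged 3 times, so code length = 3.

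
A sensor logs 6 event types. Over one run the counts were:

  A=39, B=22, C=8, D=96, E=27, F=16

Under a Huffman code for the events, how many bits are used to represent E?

Huffman merges, smallest pair first:
merge C(8) and F(16): 24
merge B(22) and 24: 46
merge E(27) and A(39): 66
merge 46 and 66: 112
merge D(96) and 112: 208
E sits 3 levels below the root, so its codeword is 3 bits.

3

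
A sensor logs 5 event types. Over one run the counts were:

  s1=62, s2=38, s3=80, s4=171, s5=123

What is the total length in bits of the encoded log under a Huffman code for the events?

1048

Build the Huffman tree bottom-up:
merge s2(38) and s1(62): 100
merge s3(80) and 100: 180
merge s5(123) and s4(171): 294
merge 180 and 294: 474
The encoded length is the sum of every internal node's weight: 100 + 180 + 294 + 474 = 1048 bits.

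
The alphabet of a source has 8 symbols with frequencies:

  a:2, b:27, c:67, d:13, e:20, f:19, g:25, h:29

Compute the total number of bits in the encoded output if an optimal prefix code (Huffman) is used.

554

Build the Huffman tree bottom-up:
combine a(2), d(13) → 15
combine 15, f(19) → 34
combine e(20), g(25) → 45
combine b(27), h(29) → 56
combine 34, 45 → 79
combine 56, c(67) → 123
combine 79, 123 → 202
Each symbol's bit-cost is frequency × depth; summing gives 554 bits (equivalently 15 + 34 + 45 + 56 + 79 + 123 + 202).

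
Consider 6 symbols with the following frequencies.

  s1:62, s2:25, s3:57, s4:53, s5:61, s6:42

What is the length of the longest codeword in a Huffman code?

3

Merge the two lowest-weight nodes at each step:
combine s2(25), s6(42) → 67
combine s4(53), s3(57) → 110
combine s5(61), s1(62) → 123
combine 67, 110 → 177
combine 123, 177 → 300
The first pair merged (s2, s6) ends up deepest, at depth 3.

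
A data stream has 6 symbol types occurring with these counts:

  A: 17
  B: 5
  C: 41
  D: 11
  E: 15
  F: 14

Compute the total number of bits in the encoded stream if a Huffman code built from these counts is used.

Build the Huffman tree bottom-up:
combine B(5), D(11) → 16
combine F(14), E(15) → 29
combine 16, A(17) → 33
combine 29, 33 → 62
combine C(41), 62 → 103
Each symbol's bit-cost is frequency × depth; summing gives 243 bits (equivalently 16 + 29 + 33 + 62 + 103).

243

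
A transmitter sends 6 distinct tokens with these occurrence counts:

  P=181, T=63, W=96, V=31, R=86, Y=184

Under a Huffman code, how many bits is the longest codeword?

Merge the two lowest-weight nodes at each step:
merge V(31) and T(63): 94
merge R(86) and 94: 180
merge W(96) and 180: 276
merge P(181) and Y(184): 365
merge 276 and 365: 641
Maximum depth reached is 4.

4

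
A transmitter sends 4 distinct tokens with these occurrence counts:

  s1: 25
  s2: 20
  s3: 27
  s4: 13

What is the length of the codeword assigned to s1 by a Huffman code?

2

Repeatedly merge the two smallest:
s4(13) + s2(20) → 33
s1(25) + s3(27) → 52
33 + 52 → 85
The subtree containing s1 is merged 2 times, so code length = 2.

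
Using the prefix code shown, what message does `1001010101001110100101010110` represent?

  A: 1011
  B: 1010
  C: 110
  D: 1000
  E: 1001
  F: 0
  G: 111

EFBECEFBC

Read left to right; each codeword is recognised as soon as it completes (prefix code):
  1001→E | 0→F | 1010→B | 1001→E | 110→C | 1001→E | 0→F | 1010→B | 110→C
Decoded message: EFBECEFBC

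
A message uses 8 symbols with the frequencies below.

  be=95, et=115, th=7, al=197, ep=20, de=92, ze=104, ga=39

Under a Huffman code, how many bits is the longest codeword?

5

Merge the two lowest-weight nodes at each step:
merge th(7) and ep(20): 27
merge 27 and ga(39): 66
merge 66 and de(92): 158
merge be(95) and ze(104): 199
merge et(115) and 158: 273
merge al(197) and 199: 396
merge 273 and 396: 669
The first pair merged (th, ep) ends up deepest, at depth 5.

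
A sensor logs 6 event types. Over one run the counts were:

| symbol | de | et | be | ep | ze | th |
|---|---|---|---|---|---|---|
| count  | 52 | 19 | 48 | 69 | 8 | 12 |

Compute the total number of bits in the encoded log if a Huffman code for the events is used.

475

Merge the two smallest weights repeatedly:
merge ze(8) and th(12): 20
merge et(19) and 20: 39
merge 39 and be(48): 87
merge de(52) and ep(69): 121
merge 87 and 121: 208
Each symbol's bit-cost is frequency × depth; summing gives 475 bits (equivalently 20 + 39 + 87 + 121 + 208).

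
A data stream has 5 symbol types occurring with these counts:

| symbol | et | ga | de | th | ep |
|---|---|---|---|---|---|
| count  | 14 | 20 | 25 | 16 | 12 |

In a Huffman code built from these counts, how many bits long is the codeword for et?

Build the tree from the bottom:
combine ep(12), et(14) → 26
combine th(16), ga(20) → 36
combine de(25), 26 → 51
combine 36, 51 → 87
et's leaf is at depth 3, giving a 3-bit codeword.

3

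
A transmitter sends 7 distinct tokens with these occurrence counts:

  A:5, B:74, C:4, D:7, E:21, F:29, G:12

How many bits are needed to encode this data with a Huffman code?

332

Greedily combine the two least-frequent nodes:
combine C(4), A(5) → 9
combine D(7), 9 → 16
combine G(12), 16 → 28
combine E(21), 28 → 49
combine F(29), 49 → 78
combine B(74), 78 → 152
Each symbol's bit-cost is frequency × depth; summing gives 332 bits (equivalently 9 + 16 + 28 + 49 + 78 + 152).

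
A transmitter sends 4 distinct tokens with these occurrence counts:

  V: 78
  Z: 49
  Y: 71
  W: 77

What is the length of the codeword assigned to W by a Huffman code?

2

Repeatedly merge the two smallest:
merge Z(49) and Y(71): 120
merge W(77) and V(78): 155
merge 120 and 155: 275
W sits 2 levels below the root, so its codeword is 2 bits.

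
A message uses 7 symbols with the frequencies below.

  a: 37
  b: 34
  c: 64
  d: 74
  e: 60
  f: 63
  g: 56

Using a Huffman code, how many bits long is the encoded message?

Merge the two smallest weights repeatedly:
merge b(34) and a(37): 71
merge g(56) and e(60): 116
merge f(63) and c(64): 127
merge 71 and d(74): 145
merge 116 and 127: 243
merge 145 and 243: 388
The encoded length is the sum of every internal node's weight: 71 + 116 + 127 + 145 + 243 + 388 = 1090 bits.

1090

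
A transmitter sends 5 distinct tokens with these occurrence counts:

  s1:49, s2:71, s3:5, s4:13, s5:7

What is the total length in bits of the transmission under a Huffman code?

256

Merge the two smallest weights repeatedly:
combine s3(5), s5(7) → 12
combine 12, s4(13) → 25
combine 25, s1(49) → 74
combine s2(71), 74 → 145
Each symbol's bit-cost is frequency × depth; summing gives 256 bits (equivalently 12 + 25 + 74 + 145).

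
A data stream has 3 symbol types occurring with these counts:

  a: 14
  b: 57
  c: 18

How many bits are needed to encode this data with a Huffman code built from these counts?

121

Greedily combine the two least-frequent nodes:
combine a(14), c(18) → 32
combine 32, b(57) → 89
The encoded length is the sum of every internal node's weight: 32 + 89 = 121 bits.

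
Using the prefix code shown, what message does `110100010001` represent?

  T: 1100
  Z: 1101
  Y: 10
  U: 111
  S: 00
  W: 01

Read left to right; each codeword is recognised as soon as it completes (prefix code):
  1101→Z | 00→S | 01→W | 00→S | 01→W
Decoded message: ZSWSW

ZSWSW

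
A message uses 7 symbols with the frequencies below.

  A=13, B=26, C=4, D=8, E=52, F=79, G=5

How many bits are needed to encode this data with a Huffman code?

Greedily combine the two least-frequent nodes:
C(4) + G(5) → 9
D(8) + 9 → 17
A(13) + 17 → 30
B(26) + 30 → 56
E(52) + 56 → 108
F(79) + 108 → 187
The encoded length is the sum of every internal node's weight: 9 + 17 + 30 + 56 + 108 + 187 = 407 bits.

407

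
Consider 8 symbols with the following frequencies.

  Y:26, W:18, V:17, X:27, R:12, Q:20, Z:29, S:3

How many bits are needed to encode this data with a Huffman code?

442

Merge the two smallest weights repeatedly:
combine S(3), R(12) → 15
combine 15, V(17) → 32
combine W(18), Q(20) → 38
combine Y(26), X(27) → 53
combine Z(29), 32 → 61
combine 38, 53 → 91
combine 61, 91 → 152
Total encoded bits = sum of merged weights = 15 + 32 + 38 + 53 + 61 + 91 + 152 = 442.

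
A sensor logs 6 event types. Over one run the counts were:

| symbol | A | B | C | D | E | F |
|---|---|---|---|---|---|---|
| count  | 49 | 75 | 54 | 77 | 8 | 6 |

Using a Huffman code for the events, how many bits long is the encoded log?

Merge the two smallest weights repeatedly:
F(6) + E(8) → 14
14 + A(49) → 63
C(54) + 63 → 117
B(75) + D(77) → 152
117 + 152 → 269
The encoded length is the sum of every internal node's weight: 14 + 63 + 117 + 152 + 269 = 615 bits.

615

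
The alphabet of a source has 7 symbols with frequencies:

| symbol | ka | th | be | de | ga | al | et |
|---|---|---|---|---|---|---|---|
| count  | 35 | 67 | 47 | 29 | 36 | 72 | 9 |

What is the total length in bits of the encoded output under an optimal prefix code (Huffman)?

Greedily combine the two least-frequent nodes:
merge et(9) and de(29): 38
merge ka(35) and ga(36): 71
merge 38 and be(47): 85
merge th(67) and 71: 138
merge al(72) and 85: 157
merge 138 and 157: 295
Total encoded bits = sum of merged weights = 38 + 71 + 85 + 138 + 157 + 295 = 784.

784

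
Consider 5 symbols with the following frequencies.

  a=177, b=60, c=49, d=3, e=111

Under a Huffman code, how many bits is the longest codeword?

Merge the two lowest-weight nodes at each step:
d(3) + c(49) → 52
52 + b(60) → 112
e(111) + 112 → 223
a(177) + 223 → 400
Maximum depth reached is 4.

4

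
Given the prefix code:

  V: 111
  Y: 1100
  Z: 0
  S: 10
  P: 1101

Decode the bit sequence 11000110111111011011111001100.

YZPVPSVYY

Read left to right; each codeword is recognised as soon as it completes (prefix code):
  1100→Y | 0→Z | 1101→P | 111→V | 1101→P | 10→S | 111→V | 1100→Y | 1100→Y
Decoded message: YZPVPSVYY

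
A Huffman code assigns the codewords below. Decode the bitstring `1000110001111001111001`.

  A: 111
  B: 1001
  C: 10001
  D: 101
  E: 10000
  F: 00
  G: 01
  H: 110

CCAFAB

Read left to right; each codeword is recognised as soon as it completes (prefix code):
  10001→C | 10001→C | 111→A | 00→F | 111→A | 1001→B
Decoded message: CCAFAB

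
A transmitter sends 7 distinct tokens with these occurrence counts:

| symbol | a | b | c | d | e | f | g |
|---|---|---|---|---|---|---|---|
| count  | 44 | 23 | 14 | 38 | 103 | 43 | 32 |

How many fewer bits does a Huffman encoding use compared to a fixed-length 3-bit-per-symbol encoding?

110

Fixed-length: 3 bits × 297 symbols = 891 bits.
Huffman merges:
combine c(14), b(23) → 37
combine g(32), 37 → 69
combine d(38), f(43) → 81
combine a(44), 69 → 113
combine 81, e(103) → 184
combine 113, 184 → 297
Huffman total = 37 + 69 + 81 + 113 + 184 + 297 = 781 bits.
Saving = 891 − 781 = 110 bits.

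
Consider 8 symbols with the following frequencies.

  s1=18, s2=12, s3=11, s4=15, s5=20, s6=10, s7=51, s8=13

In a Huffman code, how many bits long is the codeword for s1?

3

Repeatedly merge the two smallest:
s6(10) + s3(11) → 21
s2(12) + s8(13) → 25
s4(15) + s1(18) → 33
s5(20) + 21 → 41
25 + 33 → 58
41 + s7(51) → 92
58 + 92 → 150
The subtree containing s1 is merged 3 times, so code length = 3.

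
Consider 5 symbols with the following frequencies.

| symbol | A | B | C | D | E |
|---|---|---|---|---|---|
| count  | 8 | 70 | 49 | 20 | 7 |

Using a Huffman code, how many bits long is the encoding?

Greedily combine the two least-frequent nodes:
combine E(7), A(8) → 15
combine 15, D(20) → 35
combine 35, C(49) → 84
combine B(70), 84 → 154
Total encoded bits = sum of merged weights = 15 + 35 + 84 + 154 = 288.

288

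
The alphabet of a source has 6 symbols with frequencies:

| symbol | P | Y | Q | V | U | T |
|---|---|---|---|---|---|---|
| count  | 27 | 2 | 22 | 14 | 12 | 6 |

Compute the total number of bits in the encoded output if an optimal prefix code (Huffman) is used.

Greedily combine the two least-frequent nodes:
combine Y(2), T(6) → 8
combine 8, U(12) → 20
combine V(14), 20 → 34
combine Q(22), P(27) → 49
combine 34, 49 → 83
Each symbol's bit-cost is frequency × depth; summing gives 194 bits (equivalently 8 + 20 + 34 + 49 + 83).

194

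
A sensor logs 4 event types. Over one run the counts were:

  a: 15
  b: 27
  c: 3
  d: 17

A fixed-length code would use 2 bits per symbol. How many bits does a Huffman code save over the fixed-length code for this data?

Fixed-length: 2 bits × 62 symbols = 124 bits.
Huffman merges:
merge c(3) and a(15): 18
merge d(17) and 18: 35
merge b(27) and 35: 62
Huffman total = 18 + 35 + 62 = 115 bits.
Saving = 124 − 115 = 9 bits.

9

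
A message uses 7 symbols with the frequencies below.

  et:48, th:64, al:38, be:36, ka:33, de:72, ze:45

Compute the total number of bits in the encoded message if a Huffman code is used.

936

Build the Huffman tree bottom-up:
ka(33) + be(36) → 69
al(38) + ze(45) → 83
et(48) + th(64) → 112
69 + de(72) → 141
83 + 112 → 195
141 + 195 → 336
Total encoded bits = sum of merged weights = 69 + 83 + 112 + 141 + 195 + 336 = 936.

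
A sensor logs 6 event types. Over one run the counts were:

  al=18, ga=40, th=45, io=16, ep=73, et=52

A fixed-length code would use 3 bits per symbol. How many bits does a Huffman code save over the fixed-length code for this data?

Fixed-length: 3 bits × 244 symbols = 732 bits.
Huffman merges:
merge io(16) and al(18): 34
merge 34 and ga(40): 74
merge th(45) and et(52): 97
merge ep(73) and 74: 147
merge 97 and 147: 244
Huffman total = 34 + 74 + 97 + 147 + 244 = 596 bits.
Saving = 732 − 596 = 136 bits.

136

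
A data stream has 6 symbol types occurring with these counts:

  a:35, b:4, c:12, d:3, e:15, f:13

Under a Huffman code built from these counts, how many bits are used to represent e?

3

Build the tree from the bottom:
merge d(3) and b(4): 7
merge 7 and c(12): 19
merge f(13) and e(15): 28
merge 19 and 28: 47
merge a(35) and 47: 82
e's leaf is at depth 3, giving a 3-bit codeword.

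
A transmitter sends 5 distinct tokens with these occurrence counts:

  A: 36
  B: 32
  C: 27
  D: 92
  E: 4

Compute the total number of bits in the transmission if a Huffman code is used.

Greedily combine the two least-frequent nodes:
combine E(4), C(27) → 31
combine 31, B(32) → 63
combine A(36), 63 → 99
combine D(92), 99 → 191
Total encoded bits = sum of merged weights = 31 + 63 + 99 + 191 = 384.

384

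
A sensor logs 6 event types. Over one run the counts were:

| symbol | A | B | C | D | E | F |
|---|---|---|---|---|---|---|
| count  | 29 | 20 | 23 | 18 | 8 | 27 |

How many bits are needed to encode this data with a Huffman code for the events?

319

Merge the two smallest weights repeatedly:
E(8) + D(18) → 26
B(20) + C(23) → 43
26 + F(27) → 53
A(29) + 43 → 72
53 + 72 → 125
Total encoded bits = sum of merged weights = 26 + 43 + 53 + 72 + 125 = 319.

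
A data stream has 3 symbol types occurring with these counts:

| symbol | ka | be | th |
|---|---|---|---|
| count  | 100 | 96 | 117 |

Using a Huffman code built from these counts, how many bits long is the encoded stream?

Greedily combine the two least-frequent nodes:
merge be(96) and ka(100): 196
merge th(117) and 196: 313
Total encoded bits = sum of merged weights = 196 + 313 = 509.

509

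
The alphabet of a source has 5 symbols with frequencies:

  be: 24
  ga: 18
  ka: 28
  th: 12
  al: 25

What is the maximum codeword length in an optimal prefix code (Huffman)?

Merge the two lowest-weight nodes at each step:
combine th(12), ga(18) → 30
combine be(24), al(25) → 49
combine ka(28), 30 → 58
combine 49, 58 → 107
Maximum depth reached is 3.

3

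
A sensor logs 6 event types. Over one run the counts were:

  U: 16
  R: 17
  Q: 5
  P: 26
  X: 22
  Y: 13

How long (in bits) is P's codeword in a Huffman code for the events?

2

Build the tree from the bottom:
combine Q(5), Y(13) → 18
combine U(16), R(17) → 33
combine 18, X(22) → 40
combine P(26), 33 → 59
combine 40, 59 → 99
The subtree containing P is merged 2 times, so code length = 2.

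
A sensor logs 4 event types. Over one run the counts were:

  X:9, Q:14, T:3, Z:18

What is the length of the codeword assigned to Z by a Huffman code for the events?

Huffman merges, smallest pair first:
merge T(3) and X(9): 12
merge 12 and Q(14): 26
merge Z(18) and 26: 44
Z sits one level below the root: a 1-bit codeword.

1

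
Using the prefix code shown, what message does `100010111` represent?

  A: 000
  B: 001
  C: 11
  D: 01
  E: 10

Read left to right; each codeword is recognised as soon as it completes (prefix code):
  10→E | 001→B | 01→D | 11→C
Decoded message: EBDC

EBDC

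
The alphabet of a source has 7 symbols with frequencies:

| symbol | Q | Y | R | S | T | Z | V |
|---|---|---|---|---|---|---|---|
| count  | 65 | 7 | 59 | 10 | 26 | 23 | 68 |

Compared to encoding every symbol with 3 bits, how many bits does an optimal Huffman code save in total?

Fixed-length: 3 bits × 258 symbols = 774 bits.
Huffman merges:
merge Y(7) and S(10): 17
merge 17 and Z(23): 40
merge T(26) and 40: 66
merge R(59) and Q(65): 124
merge 66 and V(68): 134
merge 124 and 134: 258
Huffman total = 17 + 40 + 66 + 124 + 134 + 258 = 639 bits.
Saving = 774 − 639 = 135 bits.

135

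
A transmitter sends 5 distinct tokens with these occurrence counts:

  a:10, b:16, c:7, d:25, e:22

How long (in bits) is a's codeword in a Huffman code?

3

Build the tree from the bottom:
combine c(7), a(10) → 17
combine b(16), 17 → 33
combine e(22), d(25) → 47
combine 33, 47 → 80
a's leaf is at depth 3, giving a 3-bit codeword.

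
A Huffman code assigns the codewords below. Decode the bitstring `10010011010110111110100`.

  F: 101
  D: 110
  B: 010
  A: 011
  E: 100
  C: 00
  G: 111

EEDFFGFC

Read left to right; each codeword is recognised as soon as it completes (prefix code):
  100→E | 100→E | 110→D | 101→F | 101→F | 111→G | 101→F | 00→C
Decoded message: EEDFFGFC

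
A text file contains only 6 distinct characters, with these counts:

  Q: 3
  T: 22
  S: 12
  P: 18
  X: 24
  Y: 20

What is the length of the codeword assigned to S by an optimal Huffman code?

Huffman merges, smallest pair first:
merge Q(3) and S(12): 15
merge 15 and P(18): 33
merge Y(20) and T(22): 42
merge X(24) and 33: 57
merge 42 and 57: 99
S's leaf is at depth 4, giving a 4-bit codeword.

4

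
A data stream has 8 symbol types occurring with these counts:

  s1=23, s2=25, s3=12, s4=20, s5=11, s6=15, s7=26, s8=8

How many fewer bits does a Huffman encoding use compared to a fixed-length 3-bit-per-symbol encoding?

7

Fixed-length: 3 bits × 140 symbols = 420 bits.
Huffman merges:
merge s8(8) and s5(11): 19
merge s3(12) and s6(15): 27
merge 19 and s4(20): 39
merge s1(23) and s2(25): 48
merge s7(26) and 27: 53
merge 39 and 48: 87
merge 53 and 87: 140
Huffman total = 19 + 27 + 39 + 48 + 53 + 87 + 140 = 413 bits.
Saving = 420 − 413 = 7 bits.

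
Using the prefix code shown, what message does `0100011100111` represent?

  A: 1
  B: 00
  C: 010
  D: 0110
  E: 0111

CBAAABAAA

Read left to right; each codeword is recognised as soon as it completes (prefix code):
  010→C | 00→B | 1→A | 1→A | 1→A | 00→B | 1→A | 1→A | 1→A
Decoded message: CBAAABAAA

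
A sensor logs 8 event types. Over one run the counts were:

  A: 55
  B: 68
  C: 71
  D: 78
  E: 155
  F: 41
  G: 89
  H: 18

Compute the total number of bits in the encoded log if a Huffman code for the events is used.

1629

Greedily combine the two least-frequent nodes:
merge H(18) and F(41): 59
merge A(55) and 59: 114
merge B(68) and C(71): 139
merge D(78) and G(89): 167
merge 114 and 139: 253
merge E(155) and 167: 322
merge 253 and 322: 575
Each symbol's bit-cost is frequency × depth; summing gives 1629 bits (equivalently 59 + 114 + 139 + 167 + 253 + 322 + 575).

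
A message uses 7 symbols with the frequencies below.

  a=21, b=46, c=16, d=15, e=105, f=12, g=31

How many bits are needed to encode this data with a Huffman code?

Merge the two smallest weights repeatedly:
combine f(12), d(15) → 27
combine c(16), a(21) → 37
combine 27, g(31) → 58
combine 37, b(46) → 83
combine 58, 83 → 141
combine e(105), 141 → 246
The encoded length is the sum of every internal node's weight: 27 + 37 + 58 + 83 + 141 + 246 = 592 bits.

592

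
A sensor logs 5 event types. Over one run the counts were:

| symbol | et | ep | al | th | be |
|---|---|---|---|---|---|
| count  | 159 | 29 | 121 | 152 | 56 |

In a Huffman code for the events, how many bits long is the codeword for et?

2

Repeatedly merge the two smallest:
ep(29) + be(56) → 85
85 + al(121) → 206
th(152) + et(159) → 311
206 + 311 → 517
et sits 2 levels below the root, so its codeword is 2 bits.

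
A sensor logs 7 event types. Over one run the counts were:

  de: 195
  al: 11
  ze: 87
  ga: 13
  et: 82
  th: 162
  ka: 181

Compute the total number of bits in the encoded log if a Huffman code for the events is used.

1785

Merge the two smallest weights repeatedly:
merge al(11) and ga(13): 24
merge 24 and et(82): 106
merge ze(87) and 106: 193
merge th(162) and ka(181): 343
merge 193 and de(195): 388
merge 343 and 388: 731
Total encoded bits = sum of merged weights = 24 + 106 + 193 + 343 + 388 + 731 = 1785.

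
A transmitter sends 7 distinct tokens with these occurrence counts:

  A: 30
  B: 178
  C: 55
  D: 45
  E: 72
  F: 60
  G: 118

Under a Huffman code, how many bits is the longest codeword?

Merge the two lowest-weight nodes at each step:
merge A(30) and D(45): 75
merge C(55) and F(60): 115
merge E(72) and 75: 147
merge 115 and G(118): 233
merge 147 and B(178): 325
merge 233 and 325: 558
Maximum depth reached is 4.

4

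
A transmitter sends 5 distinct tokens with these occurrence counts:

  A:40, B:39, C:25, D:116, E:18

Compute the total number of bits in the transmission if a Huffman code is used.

Merge the two smallest weights repeatedly:
combine E(18), C(25) → 43
combine B(39), A(40) → 79
combine 43, 79 → 122
combine D(116), 122 → 238
The encoded length is the sum of every internal node's weight: 43 + 79 + 122 + 238 = 482 bits.

482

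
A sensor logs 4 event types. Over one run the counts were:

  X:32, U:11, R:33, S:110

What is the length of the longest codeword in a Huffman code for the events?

3

Merge the two lowest-weight nodes at each step:
merge U(11) and X(32): 43
merge R(33) and 43: 76
merge 76 and S(110): 186
The first pair merged (U, X) ends up deepest, at depth 3.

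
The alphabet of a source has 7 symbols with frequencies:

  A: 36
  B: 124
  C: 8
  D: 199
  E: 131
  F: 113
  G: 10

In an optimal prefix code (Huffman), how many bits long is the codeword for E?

2

Build the tree from the bottom:
merge C(8) and G(10): 18
merge 18 and A(36): 54
merge 54 and F(113): 167
merge B(124) and E(131): 255
merge 167 and D(199): 366
merge 255 and 366: 621
The subtree containing E is merged 2 times, so code length = 2.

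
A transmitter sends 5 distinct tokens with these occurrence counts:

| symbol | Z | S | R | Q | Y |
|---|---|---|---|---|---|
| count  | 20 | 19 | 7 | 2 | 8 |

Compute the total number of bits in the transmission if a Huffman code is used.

Greedily combine the two least-frequent nodes:
merge Q(2) and R(7): 9
merge Y(8) and 9: 17
merge 17 and S(19): 36
merge Z(20) and 36: 56
The encoded length is the sum of every internal node's weight: 9 + 17 + 36 + 56 = 118 bits.

118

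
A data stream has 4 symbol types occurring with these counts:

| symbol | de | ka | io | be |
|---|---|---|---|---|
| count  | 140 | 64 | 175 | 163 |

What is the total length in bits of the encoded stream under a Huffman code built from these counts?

1084

Merge the two smallest weights repeatedly:
ka(64) + de(140) → 204
be(163) + io(175) → 338
204 + 338 → 542
The encoded length is the sum of every internal node's weight: 204 + 338 + 542 = 1084 bits.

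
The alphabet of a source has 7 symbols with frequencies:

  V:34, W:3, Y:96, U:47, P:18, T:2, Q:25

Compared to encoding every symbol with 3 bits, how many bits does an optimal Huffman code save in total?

164

Fixed-length: 3 bits × 225 symbols = 675 bits.
Huffman merges:
combine T(2), W(3) → 5
combine 5, P(18) → 23
combine 23, Q(25) → 48
combine V(34), U(47) → 81
combine 48, 81 → 129
combine Y(96), 129 → 225
Huffman total = 5 + 23 + 48 + 81 + 129 + 225 = 511 bits.
Saving = 675 − 511 = 164 bits.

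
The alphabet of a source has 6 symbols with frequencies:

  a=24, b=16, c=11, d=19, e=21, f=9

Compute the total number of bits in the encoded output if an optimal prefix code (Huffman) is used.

255

Greedily combine the two least-frequent nodes:
combine f(9), c(11) → 20
combine b(16), d(19) → 35
combine 20, e(21) → 41
combine a(24), 35 → 59
combine 41, 59 → 100
Total encoded bits = sum of merged weights = 20 + 35 + 41 + 59 + 100 = 255.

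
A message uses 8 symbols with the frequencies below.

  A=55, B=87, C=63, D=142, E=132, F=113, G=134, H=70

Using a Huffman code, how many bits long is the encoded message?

2364

Merge the two smallest weights repeatedly:
A(55) + C(63) → 118
H(70) + B(87) → 157
F(113) + 118 → 231
E(132) + G(134) → 266
D(142) + 157 → 299
231 + 266 → 497
299 + 497 → 796
Each symbol's bit-cost is frequency × depth; summing gives 2364 bits (equivalently 118 + 157 + 231 + 266 + 299 + 497 + 796).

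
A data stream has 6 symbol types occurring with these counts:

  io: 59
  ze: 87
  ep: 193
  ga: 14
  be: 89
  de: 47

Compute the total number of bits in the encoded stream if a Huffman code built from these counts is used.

1142

Greedily combine the two least-frequent nodes:
ga(14) + de(47) → 61
io(59) + 61 → 120
ze(87) + be(89) → 176
120 + 176 → 296
ep(193) + 296 → 489
Each symbol's bit-cost is frequency × depth; summing gives 1142 bits (equivalently 61 + 120 + 176 + 296 + 489).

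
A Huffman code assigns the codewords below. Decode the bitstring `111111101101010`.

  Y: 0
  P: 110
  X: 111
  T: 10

Read left to right; each codeword is recognised as soon as it completes (prefix code):
  111→X | 111→X | 10→T | 110→P | 10→T | 10→T
Decoded message: XXTPTT

XXTPTT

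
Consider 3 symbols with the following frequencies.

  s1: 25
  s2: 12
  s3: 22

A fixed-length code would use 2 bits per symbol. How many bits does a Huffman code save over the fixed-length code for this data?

Fixed-length: 2 bits × 59 symbols = 118 bits.
Huffman merges:
s2(12) + s3(22) → 34
s1(25) + 34 → 59
Huffman total = 34 + 59 = 93 bits.
Saving = 118 − 93 = 25 bits.

25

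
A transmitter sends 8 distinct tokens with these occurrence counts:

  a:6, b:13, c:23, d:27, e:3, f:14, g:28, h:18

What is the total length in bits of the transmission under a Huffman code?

Greedily combine the two least-frequent nodes:
e(3) + a(6) → 9
9 + b(13) → 22
f(14) + h(18) → 32
22 + c(23) → 45
d(27) + g(28) → 55
32 + 45 → 77
55 + 77 → 132
The encoded length is the sum of every internal node's weight: 9 + 22 + 32 + 45 + 55 + 77 + 132 = 372 bits.

372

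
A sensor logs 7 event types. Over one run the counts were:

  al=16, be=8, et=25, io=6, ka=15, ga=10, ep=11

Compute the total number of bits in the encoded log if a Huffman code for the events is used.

246

Merge the two smallest weights repeatedly:
combine io(6), be(8) → 14
combine ga(10), ep(11) → 21
combine 14, ka(15) → 29
combine al(16), 21 → 37
combine et(25), 29 → 54
combine 37, 54 → 91
The encoded length is the sum of every internal node's weight: 14 + 21 + 29 + 37 + 54 + 91 = 246 bits.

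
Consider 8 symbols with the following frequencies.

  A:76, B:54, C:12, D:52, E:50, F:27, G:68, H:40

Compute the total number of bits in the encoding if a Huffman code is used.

1100

Build the Huffman tree bottom-up:
C(12) + F(27) → 39
39 + H(40) → 79
E(50) + D(52) → 102
B(54) + G(68) → 122
A(76) + 79 → 155
102 + 122 → 224
155 + 224 → 379
Each symbol's bit-cost is frequency × depth; summing gives 1100 bits (equivalently 39 + 79 + 102 + 122 + 155 + 224 + 379).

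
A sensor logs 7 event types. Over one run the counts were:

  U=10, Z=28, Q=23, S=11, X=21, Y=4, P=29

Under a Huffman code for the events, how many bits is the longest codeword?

4

Merge the two lowest-weight nodes at each step:
combine Y(4), U(10) → 14
combine S(11), 14 → 25
combine X(21), Q(23) → 44
combine 25, Z(28) → 53
combine P(29), 44 → 73
combine 53, 73 → 126
The rarest symbols sit at the bottom; the longest codeword is 4 bits.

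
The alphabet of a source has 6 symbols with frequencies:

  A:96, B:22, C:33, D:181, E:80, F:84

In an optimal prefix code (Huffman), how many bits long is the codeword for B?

Repeatedly merge the two smallest:
B(22) + C(33) → 55
55 + E(80) → 135
F(84) + A(96) → 180
135 + 180 → 315
D(181) + 315 → 496
B sits 4 levels below the root, so its codeword is 4 bits.

4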